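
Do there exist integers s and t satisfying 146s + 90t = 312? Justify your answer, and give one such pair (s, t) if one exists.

gcd(146, 90) = 2, and 2 divides 312, so integer solutions exist.
Dividing through by 2 reduces the equation to 73s + 45t = 156.
Run the Euclidean algorithm on 73 and 45: 73 = 1·45 + 28, 45 = 1·28 + 17, 28 = 1·17 + 11, 17 = 1·11 + 6, 11 = 1·6 + 5, 6 = 1·5 + 1, 5 = 5·1 + 0.
Unwinding: 1 = 6 − 1·5 = 6 − (11 − 1·6) = −11 + 2·6 = −11 + 2·(17 − 1·11) = 2·17 − 3·11 = 2·17 − 3·(28 − 1·17) = −3·28 + 5·17 = −3·28 + 5·(45 − 1·28) = 5·45 − 8·28 = 5·45 − 8·(73 − 1·45) = −8·73 + 13·45, i.e. 73·(-8) + 45·13 = 1.
Scaling by 156 gives the particular solution (s, t) = (-1248, 2028).
The general solution is s = -1248 + 45k, t = 2028 − 73k; taking k = 28 gives the smaller pair s = 12, t = -16.
Check: 146·12 + 90·(-16) = 1752 − 1440 = 312. ✓

s = 12, t = -16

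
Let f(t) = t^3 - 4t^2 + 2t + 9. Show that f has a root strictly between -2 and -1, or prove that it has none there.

f(-2) = -19 and f(-1) = 2, which have opposite signs.
f is continuous everywhere (it is a polynomial), in particular on [-2, -1].
By the Intermediate Value Theorem, f takes the value 0 somewhere in the open interval.

Such a root exists.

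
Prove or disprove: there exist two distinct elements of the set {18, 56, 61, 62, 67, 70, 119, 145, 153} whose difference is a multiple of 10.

No, no such pair exists.

Two integers differ by a multiple of 10 exactly when they have the same residue mod 10. The residues are 18↦8, 56↦6, 61↦1, 62↦2, 67↦7, 70↦0, 119↦9, 145↦5, 153↦3.
All 9 residues are distinct, so no two elements differ by a multiple of 10.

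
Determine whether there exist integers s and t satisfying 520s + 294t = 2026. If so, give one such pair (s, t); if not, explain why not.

s = 61, t = -101

gcd(520, 294) = 2, and 2 divides 2026, so integer solutions exist.
Dividing through by 2 reduces the equation to 260s + 147t = 1013.
Run the Euclidean algorithm on 260 and 147: 260 = 1·147 + 113, 147 = 1·113 + 34, 113 = 3·34 + 11, 34 = 3·11 + 1, 11 = 11·1 + 0.
Unwinding: 1 = 34 − 3·11 = 34 − 3·(113 − 3·34) = −3·113 + 10·34 = −3·113 + 10·(147 − 1·113) = 10·147 − 13·113 = 10·147 − 13·(260 − 1·147) = −13·260 + 23·147, i.e. 260·(-13) + 147·23 = 1.
Times 1013: 260·(-13169) + 147·23299 = 1013, so (-13169, 23299) solves it.
Adding 90·147 to s and subtracting 90·260 from t gives the tidier solution (61, -101).
Check: 520·61 + 294·(-101) = 31720 − 29694 = 2026. ✓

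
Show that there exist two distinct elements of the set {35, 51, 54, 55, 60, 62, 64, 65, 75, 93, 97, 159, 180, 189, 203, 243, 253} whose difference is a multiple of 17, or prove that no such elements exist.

No such pair exists.

Residues mod 17: 35↦1, 51↦0, 54↦3, 55↦4, 60↦9, 62↦11, 64↦13, 65↦14, 75↦7, 93↦8, 97↦12, 159↦6, 180↦10, 189↦2, 203↦16, 243↦5, 253↦15.
These 17 residues are pairwise different, hence no difference of two elements is divisible by 17.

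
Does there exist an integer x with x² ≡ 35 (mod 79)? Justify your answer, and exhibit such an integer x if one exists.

There is no such integer.

Apply Euler's criterion with the prime 79: 35 is a quadratic residue iff 35^39 ≡ 1 (mod 79), and a non-residue iff it is ≡ −1.
Repeated squaring mod 79: 35^2 = 1225 ≡ 40; 35^4 ≡ 40² = 1600 ≡ 20; 35^8 ≡ 20² = 400 ≡ 5; 35^16 ≡ 5² = 25 ≡ 25; 35^32 ≡ 25² = 625 ≡ 72.
Since 39 = 32 + 4 + 2 + 1, 35^39 ≡ 72 · 20 · 40 · 35; multiplying out mod 79: 72·20 = 1440 ≡ 18, then 18·40 = 720 ≡ 9, then 9·35 = 315 ≡ 78. Thus 35^39 ≡ 78 ≡ −1 (mod 79).
The value −1 means 35 is a non-residue modulo 79, so x² ≡ 35 (mod 79) is impossible.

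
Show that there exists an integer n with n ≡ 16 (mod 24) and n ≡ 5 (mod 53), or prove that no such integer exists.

gcd(24, 53) = 1, so the Chinese Remainder Theorem guarantees exactly one residue class mod 1272 satisfying both.
Any solution of the first congruence is n = 16 + 24t; substituting into the second, 24t ≡ 5 − 16 ≡ 42 (mod 53).
Note 24·42 = 1008 ≡ 1 (mod 53) (as 1008 − 1 = 19·53), so 24⁻¹ ≡ 42.
Multiplying by 42: t ≡ 42·42 = 1764 ≡ 15 (mod 53).
Taking t = 15 gives n = 16 + 24·15 = 376.
Indeed 376 ≡ 16 (mod 24) and 376 ≡ 5 (mod 53).

n = 376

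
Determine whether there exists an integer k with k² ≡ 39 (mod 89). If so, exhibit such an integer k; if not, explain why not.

Take k = 22. Then 22² = 484 = 5·89 + 39, so 22² ≡ 39 (mod 89).

k = 22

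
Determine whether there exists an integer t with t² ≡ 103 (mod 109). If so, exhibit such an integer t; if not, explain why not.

Apply Euler's criterion with the prime 109: 103 is a quadratic residue iff 103^54 ≡ 1 (mod 109), and a non-residue iff it is ≡ −1.
Squaring successively (mod 109): 103^2 = 10609 ≡ 36; 103^4 ≡ 36² = 1296 ≡ 97; 103^8 ≡ 97² = 9409 ≡ 35; 103^16 ≡ 35² = 1225 ≡ 26; 103^32 ≡ 26² = 676 ≡ 22.
Since 54 = 32 + 16 + 4 + 2, 103^54 ≡ 22 · 26 · 97 · 36; multiplying out mod 109: 22·26 = 572 ≡ 27, then 27·97 = 2619 ≡ 3, then 3·36 = 108 ≡ 108. Thus 103^54 ≡ 108 ≡ −1 (mod 109).
By Euler's criterion 103 is a quadratic non-residue mod 109: no t satisfies t² ≡ 103 (mod 109).

No, no such integer exists.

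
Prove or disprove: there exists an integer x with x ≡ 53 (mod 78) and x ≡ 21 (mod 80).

x = 1301

gcd(78, 80) = 2. A simultaneous solution exists iff 53 ≡ 21 (mod 2); here 53 mod 2 = 1 = 21 mod 2, so it does.
Put x = 53 + 78t, so we need 78t ≡ 48 (mod 80), equivalently (divide by 2) 39t ≡ 24 (mod 40).
Invert 39 mod 40 by the Euclidean algorithm: 40 = 1·39 + 1, 39 = 39·1 + 0; back-substituting, 1 = 40 − 1·39. Hence 39·(-1) ≡ 1, so 39⁻¹ ≡ -1 ≡ 39 (mod 40).
Multiplying by 39: t ≡ 39·24 = 936 ≡ 16 (mod 40).
Then x = 53 + 78·16 = 1301.
Indeed 1301 ≡ 53 (mod 78) and 1301 ≡ 21 (mod 80).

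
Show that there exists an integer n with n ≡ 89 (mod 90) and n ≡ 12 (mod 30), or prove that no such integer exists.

gcd(90, 30) = 30. If n ≡ 89 (mod 90) and n ≡ 12 (mod 30), then n ≡ 89 (mod 30) and n ≡ 12 (mod 30).
These are incompatible: 89 − 12 = 77 is not divisible by 30.
Hence the system has no solution.

No, no such integer exists.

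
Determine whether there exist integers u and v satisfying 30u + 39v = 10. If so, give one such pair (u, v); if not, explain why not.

gcd(30, 39) = 3, so every integer of the form 30u + 39v is a multiple of 3.
But 10 is not a multiple of 3 (it leaves remainder 1).
Hence no integers u, v satisfy the equation.

No, no such integers exist.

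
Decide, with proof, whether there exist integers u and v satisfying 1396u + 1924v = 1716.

u = 117, v = -84

Since gcd(1396, 1924) = 4 and 1716 = 4·429, Bézout's identity guarantees a solution.
Dividing through by 4 reduces the equation to 349u + 481v = 429.
Euclidean algorithm: 481 = 1·349 + 132, 349 = 2·132 + 85, 132 = 1·85 + 47, 85 = 1·47 + 38, 47 = 1·38 + 9, 38 = 4·9 + 2, 9 = 4·2 + 1, 2 = 2·1 + 0.
Working back up the chain: 1 = 9 − 4·2 = 9 − 4·(38 − 4·9) = −4·38 + 17·9 = −4·38 + 17·(47 − 1·38) = 17·47 − 21·38 = 17·47 − 21·(85 − 1·47) = −21·85 + 38·47 = −21·85 + 38·(132 − 1·85) = 38·132 − 59·85 = 38·132 − 59·(349 − 2·132) = −59·349 + 156·132 = −59·349 + 156·(481 − 1·349) = 156·481 − 215·349. So 349·(-215) + 481·156 = 1.
Multiplying through by 429: u = (-215)·429 = -92235, v = 156·429 = 66924 is a solution.
The general solution is u = -92235 + 481k, v = 66924 − 349k; taking k = 192 gives the smaller pair u = 117, v = -84.
Indeed 1396·117 + 1924·(-84) = 163332 − 161616 = 1716.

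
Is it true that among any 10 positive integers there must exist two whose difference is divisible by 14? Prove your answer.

Try 10 consecutive integers, 56, 57, …, 65. Their remainders mod 14 are 0, 1, 2, 3, 4, 5, 6, 7, 8, 9 — pairwise different, as any 10 ≤ 14 consecutive integers have distinct residues.
No two share a residue, so no pair has difference divisible by 14; the claim fails for this set.

No, the set {56, 57, 58, 59, 60, 61, 62, 63, 64, 65} is a counterexample.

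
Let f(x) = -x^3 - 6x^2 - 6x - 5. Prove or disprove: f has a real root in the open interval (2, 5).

f has no root in that interval.

The endpoint values f(2) = -49 and f(5) = -310 are both negative. Claim: f(x) < 0 for every x in (2, 5).
Shift to the endpoint 2: with x = 2 + u (0 < u < 3), one computes f(2 + u) = -u^3 - 12u^2 - 42u - 49.
All 4 nonzero coefficients of this polynomial in u are negative; hence for u > 0 the value is a sum of negative terms (the constant -49 among them).
So f is strictly negative on (2, 5); no root exists in the interval.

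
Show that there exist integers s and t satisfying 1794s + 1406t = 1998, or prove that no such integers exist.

gcd(1794, 1406) = 2, and 2 divides 1998, so integer solutions exist.
Dividing through by 2 reduces the equation to 897s + 703t = 999.
Run the Euclidean algorithm on 897 and 703: 897 = 1·703 + 194, 703 = 3·194 + 121, 194 = 1·121 + 73, 121 = 1·73 + 48, 73 = 1·48 + 25, 48 = 1·25 + 23, 25 = 1·23 + 2, 23 = 11·2 + 1, 2 = 2·1 + 0.
Working back up the chain: 1 = 23 − 11·2 = 23 − 11·(25 − 1·23) = −11·25 + 12·23 = −11·25 + 12·(48 − 1·25) = 12·48 − 23·25 = 12·48 − 23·(73 − 1·48) = −23·73 + 35·48 = −23·73 + 35·(121 − 1·73) = 35·121 − 58·73 = 35·121 − 58·(194 − 1·121) = −58·194 + 93·121 = −58·194 + 93·(703 − 3·194) = 93·703 − 337·194 = 93·703 − 337·(897 − 1·703) = −337·897 + 430·703. So 897·(-337) + 703·430 = 1.
Scaling by 999 gives the particular solution (s, t) = (-336663, 429570).
Shifting by a multiple of (703, −897) keeps it a solution: s = -336663 + 479·703 = 74, t = 429570 − 479·897 = -93.
Check: 1794·74 + 1406·(-93) = 132756 − 130758 = 1998. ✓

s = 74, t = -93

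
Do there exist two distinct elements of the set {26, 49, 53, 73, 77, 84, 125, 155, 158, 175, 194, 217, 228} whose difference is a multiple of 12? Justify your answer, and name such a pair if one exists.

26 mod 12 = 2 and 158 mod 12 = 2, so 158 − 26 = 132 = 11·12.

Yes: 26 and 158.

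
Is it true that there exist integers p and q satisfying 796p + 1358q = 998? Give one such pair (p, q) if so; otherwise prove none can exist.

p = 467, q = -273

Since gcd(796, 1358) = 2 and 998 = 2·499, Bézout's identity guarantees a solution.
Dividing through by 2 reduces the equation to 398p + 679q = 499.
Dividing repeatedly: 679 = 1·398 + 281, 398 = 1·281 + 117, 281 = 2·117 + 47, 117 = 2·47 + 23, 47 = 2·23 + 1, 23 = 23·1 + 0.
Unwinding: 1 = 47 − 2·23 = 47 − 2·(117 − 2·47) = −2·117 + 5·47 = −2·117 + 5·(281 − 2·117) = 5·281 − 12·117 = 5·281 − 12·(398 − 1·281) = −12·398 + 17·281 = −12·398 + 17·(679 − 1·398) = 17·679 − 29·398, i.e. 398·(-29) + 679·17 = 1.
Scaling by 499 gives the particular solution (p, q) = (-14471, 8483).
The general solution is p = -14471 + 679k, q = 8483 − 398k; taking k = 22 gives the smaller pair p = 467, q = -273.
Indeed 796·467 + 1358·(-273) = 371732 − 370734 = 998.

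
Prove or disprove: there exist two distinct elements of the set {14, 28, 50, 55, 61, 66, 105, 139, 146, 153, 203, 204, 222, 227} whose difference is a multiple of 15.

No such pair exists.

Reduce each element modulo 15: 14↦14, 28↦13, 50↦5, 55↦10, 61↦1, 66↦6, 105↦0, 139↦4, 146↦11, 153↦3, 203↦8, 204↦9, 222↦12, 227↦2.
These 14 residues are pairwise different, hence no difference of two elements is divisible by 15.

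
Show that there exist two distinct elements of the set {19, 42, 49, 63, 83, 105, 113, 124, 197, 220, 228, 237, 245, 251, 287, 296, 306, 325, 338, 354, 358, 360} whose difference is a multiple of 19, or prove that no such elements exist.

Reduce each element mod 19: 19↦0, 42↦4, 49↦11, 63↦6, 83↦7, 105↦10, 113↦18, 124↦10, 197↦7, 220↦11, 228↦0, 237↦9, 245↦17, 251↦4, 287↦2, 296↦11, 306↦2, 325↦2, 338↦15, 354↦12, 358↦16, 360↦18. The residue 0 repeats (at 19 and 228), and 228 − 19 = 209 = 11·19.

19 and 228 are such a pair.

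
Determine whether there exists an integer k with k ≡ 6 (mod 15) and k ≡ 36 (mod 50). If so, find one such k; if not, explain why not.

k = 36

gcd(15, 50) = 5. A simultaneous solution exists iff 6 ≡ 36 (mod 5); here 6 mod 5 = 1 = 36 mod 5, so it does.
The integers ≡ 6 (mod 15) are 6, 21, 36, …; their remainders mod 50 are 6, 21, 36, so k = 36 is the first that is ≡ 36 (mod 50).
Verify: 36 = 2·15 + 6 and 36 = 0·50 + 36. ✓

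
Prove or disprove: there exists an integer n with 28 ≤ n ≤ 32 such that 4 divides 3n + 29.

n = 29

At n = 29 we get 3·29 + 29 = 116, and 116 = 4·29.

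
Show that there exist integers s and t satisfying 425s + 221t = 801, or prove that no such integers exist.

There are no such integers.

Any value of 425s + 221t is a multiple of gcd(425, 221) = 17.
However 801 leaves remainder 2 on division by 17.
Therefore 425s + 221t = 801 has no solution in integers.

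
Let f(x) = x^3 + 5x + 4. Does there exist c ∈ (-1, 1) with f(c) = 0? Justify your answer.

f(-1) = -2 and f(1) = 10, which have opposite signs.
Since f is a polynomial it is continuous on [-1, 1].
The Intermediate Value Theorem then guarantees some c ∈ (-1, 1) with f(c) = 0.

Yes, f has a root in the interval.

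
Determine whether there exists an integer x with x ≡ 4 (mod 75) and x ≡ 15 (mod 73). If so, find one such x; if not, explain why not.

Since 75 and 73 share no common factor, CRT says the pair of congruences has a solution (unique mod 5475).
Write x = 4 + 75t and require 4 + 75t ≡ 15 (mod 73), i.e. 75t ≡ 11 (mod 73).
75 ≡ 2 (mod 73), so this reads 2t ≡ 11 (mod 73). Note 2·37 = 74 ≡ 1 (mod 73) (as 74 − 1 = 1·73), so 2⁻¹ ≡ 37.
Multiplying by 37: t ≡ 37·11 = 407 ≡ 42 (mod 73).
With t = 42: x = 4 + 75·42 = 3154.
Indeed 3154 ≡ 4 (mod 75) and 3154 ≡ 15 (mod 73).

x = 3154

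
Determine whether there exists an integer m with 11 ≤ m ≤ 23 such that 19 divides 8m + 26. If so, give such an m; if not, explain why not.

m = 11 works, since 8·11 + 26 = 114 = 6·19.

m = 11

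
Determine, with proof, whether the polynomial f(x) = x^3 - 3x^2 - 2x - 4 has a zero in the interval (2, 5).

f(2) = -12 and f(5) = 36, which have opposite signs.
As a polynomial, f is continuous on every closed interval.
By the Intermediate Value Theorem f must vanish at some point of (2, 5).

Such a root exists.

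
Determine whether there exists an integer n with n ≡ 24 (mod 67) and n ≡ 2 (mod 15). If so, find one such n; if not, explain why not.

The moduli 67 and 15 are coprime, so by the Chinese Remainder Theorem a unique solution modulo 1005 exists.
Write n = 24 + 67t and require 24 + 67t ≡ 2 (mod 15), i.e. 67t ≡ 8 (mod 15).
67 ≡ 7 (mod 15), so this reads 7t ≡ 8 (mod 15). Invert 7 mod 15 by the Euclidean algorithm: 15 = 2·7 + 1, 7 = 7·1 + 0; back-substituting, 1 = 15 − 2·7. Hence 7·(-2) ≡ 1, so 7⁻¹ ≡ -2 ≡ 13 (mod 15).
Multiplying by 13: t ≡ 13·8 = 104 ≡ 14 (mod 15).
Taking t = 14 gives n = 24 + 67·14 = 962.
Check: 962 mod 67 = 24, 962 mod 15 = 2. ✓

n = 962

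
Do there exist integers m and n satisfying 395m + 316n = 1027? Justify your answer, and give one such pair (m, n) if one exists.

Since gcd(395, 316) = 79 and 1027 = 79·13, Bézout's identity guarantees a solution.
Dividing through by 79 reduces the equation to 5m + 4n = 13.
Dividing repeatedly: 5 = 1·4 + 1, 4 = 4·1 + 0.
Unwinding: 1 = 5 − 1·4, i.e. 5·1 + 4·(-1) = 1.
Times 13: 5·13 + 4·(-13) = 13, so (13, -13) solves it.
Shifting by a multiple of (4, −5) keeps it a solution: m = 13 − 3·4 = 1, n = -13 + 3·5 = 2.
Check: 395·1 + 316·2 = 395 + 632 = 1027. ✓

m = 1, n = 2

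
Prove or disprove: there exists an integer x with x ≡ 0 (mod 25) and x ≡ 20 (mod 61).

Since 25 and 61 share no common factor, CRT says the pair of congruences has a solution (unique mod 1525).
Any solution of the first congruence is x = 0 + 25t; substituting into the second, 25t ≡ 20 − 0 ≡ 20 (mod 61).
Invert 25 mod 61 by the Euclidean algorithm: 61 = 2·25 + 11, 25 = 2·11 + 3, 11 = 3·3 + 2, 3 = 1·2 + 1, 2 = 2·1 + 0; back-substituting, 1 = 3 − 1·2 = 3 − (11 − 3·3) = −11 + 4·3 = −11 + 4·(25 − 2·11) = 4·25 − 9·11 = 4·25 − 9·(61 − 2·25) = −9·61 + 22·25. Hence 25·22 ≡ 1, so 25⁻¹ ≡ 22 (mod 61).
Multiplying by 22: t ≡ 22·20 = 440 ≡ 13 (mod 61).
Taking t = 13 gives x = 0 + 25·13 = 325.
Indeed 325 ≡ 0 (mod 25) and 325 ≡ 20 (mod 61).

x = 325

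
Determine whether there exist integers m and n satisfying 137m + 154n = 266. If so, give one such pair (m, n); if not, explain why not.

m = 84, n = -73

Since gcd(137, 154) = 1, every integer is an integer combination of 137 and 154.
Euclidean algorithm: 154 = 1·137 + 17, 137 = 8·17 + 1, 17 = 17·1 + 0.
Unwinding: 1 = 137 − 8·17 = 137 − 8·(154 − 1·137) = −8·154 + 9·137, i.e. 137·9 + 154·(-8) = 1.
Times 266: 137·2394 + 154·(-2128) = 266, so (2394, -2128) solves it.
Shifting by a multiple of (154, −137) keeps it a solution: m = 2394 − 15·154 = 84, n = -2128 + 15·137 = -73.
Indeed 137·84 + 154·(-73) = 11508 − 11242 = 266.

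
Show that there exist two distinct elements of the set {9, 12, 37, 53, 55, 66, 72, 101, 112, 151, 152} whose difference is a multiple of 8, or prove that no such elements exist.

Yes: 37 and 53.

37 mod 8 = 5 and 53 mod 8 = 5, so 53 − 37 = 16 = 2·8.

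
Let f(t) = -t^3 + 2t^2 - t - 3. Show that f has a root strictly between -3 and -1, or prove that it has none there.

f(-3) = 45 and f(-1) = 1, both positive, so a sign-change argument is unavailable; we show f keeps this sign on the whole interval.
Shift to the endpoint -1: with t = -1 − u (0 < u < 2), one computes f(-1 − u) = u^3 + 5u^2 + 8u + 1.
All 4 nonzero coefficients of this polynomial in u are positive; hence for u > 0 the value is a sum of positive terms (the constant 1 among them).
Therefore f(t) > 0 throughout (-3, -1), and f has no zero there.

No such root exists.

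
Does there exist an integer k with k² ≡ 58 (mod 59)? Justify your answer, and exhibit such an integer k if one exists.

Apply Euler's criterion with the prime 59: 58 is a quadratic residue iff 58^29 ≡ 1 (mod 59), and a non-residue iff it is ≡ −1.
Squaring successively (mod 59): 58^2 = 3364 ≡ 1; 58^4 ≡ 1² = 1 ≡ 1; 58^8 ≡ 1² = 1 ≡ 1; 58^16 ≡ 1² = 1 ≡ 1.
Since 29 = 16 + 8 + 4 + 1, 58^29 ≡ 1 · 1 · 1 · 58; multiplying out mod 59: 1·1 = 1 ≡ 1, then 1·1 = 1 ≡ 1, then 1·58 = 58 ≡ 58. Thus 58^29 ≡ 58 ≡ −1 (mod 59).
By Euler's criterion 58 is a quadratic non-residue mod 59: no k satisfies k² ≡ 58 (mod 59).

There is no such integer.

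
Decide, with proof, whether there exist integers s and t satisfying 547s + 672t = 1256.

s = 248, t = -200

547 and 672 are coprime, so 547s + 672t ranges over all of ℤ.
Euclidean algorithm: 672 = 1·547 + 125, 547 = 4·125 + 47, 125 = 2·47 + 31, 47 = 1·31 + 16, 31 = 1·16 + 15, 16 = 1·15 + 1, 15 = 15·1 + 0.
Back-substituting, 1 = 16 − 1·15 = 16 − (31 − 1·16) = −31 + 2·16 = −31 + 2·(47 − 1·31) = 2·47 − 3·31 = 2·47 − 3·(125 − 2·47) = −3·125 + 8·47 = −3·125 + 8·(547 − 4·125) = 8·547 − 35·125 = 8·547 − 35·(672 − 1·547) = −35·672 + 43·547; that is, 547·43 + 672·(-35) = 1.
Times 1256: 547·54008 + 672·(-43960) = 1256, so (54008, -43960) solves it.
The general solution is s = 54008 + 672k, t = -43960 − 547k; taking k = -80 gives the smaller pair s = 248, t = -200.
Indeed 547·248 + 672·(-200) = 135656 − 134400 = 1256.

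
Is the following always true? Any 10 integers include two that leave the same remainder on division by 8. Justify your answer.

Partition the integers by their residue mod 8; there are 8 classes.
Placing 10 integers into 8 classes, some class receives at least two — say a and b.
So a and b have equal remainders mod 8, which is exactly what was to be shown.

True.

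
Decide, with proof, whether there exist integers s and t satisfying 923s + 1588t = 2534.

s = 1066, t = -618

923 and 1588 are coprime, so 923s + 1588t ranges over all of ℤ.
Run the Euclidean algorithm on 1588 and 923: 1588 = 1·923 + 665, 923 = 1·665 + 258, 665 = 2·258 + 149, 258 = 1·149 + 109, 149 = 1·109 + 40, 109 = 2·40 + 29, 40 = 1·29 + 11, 29 = 2·11 + 7, 11 = 1·7 + 4, 7 = 1·4 + 3, 4 = 1·3 + 1, 3 = 3·1 + 0.
Back-substituting, 1 = 4 − 1·3 = 4 − (7 − 1·4) = −7 + 2·4 = −7 + 2·(11 − 1·7) = 2·11 − 3·7 = 2·11 − 3·(29 − 2·11) = −3·29 + 8·11 = −3·29 + 8·(40 − 1·29) = 8·40 − 11·29 = 8·40 − 11·(109 − 2·40) = −11·109 + 30·40 = −11·109 + 30·(149 − 1·109) = 30·149 − 41·109 = 30·149 − 41·(258 − 1·149) = −41·258 + 71·149 = −41·258 + 71·(665 − 2·258) = 71·665 − 183·258 = 71·665 − 183·(923 − 1·665) = −183·923 + 254·665 = −183·923 + 254·(1588 − 1·923) = 254·1588 − 437·923; that is, 923·(-437) + 1588·254 = 1.
Multiplying through by 2534: s = (-437)·2534 = -1107358, t = 254·2534 = 643636 is a solution.
Shifting by a multiple of (1588, −923) keeps it a solution: s = -1107358 + 698·1588 = 1066, t = 643636 − 698·923 = -618.
Check: 923·1066 + 1588·(-618) = 983918 − 981384 = 2534. ✓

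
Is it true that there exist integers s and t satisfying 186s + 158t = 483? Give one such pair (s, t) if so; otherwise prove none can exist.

There are no such integers.

Both 186 and 158 are divisible by gcd(186, 158) = 2, hence so is any combination 186s + 158t.
But 483 is not a multiple of 2 (it leaves remainder 1).
So the equation is unsolvable over ℤ.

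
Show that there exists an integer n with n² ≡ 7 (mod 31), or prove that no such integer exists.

n = 10

n = 10 works: 10² = 100, and 100 − 7 = 93 = 3·31.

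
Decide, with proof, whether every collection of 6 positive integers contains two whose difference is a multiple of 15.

No; for instance {22, 23, 24, 25, 26, 27} is a counterexample.

Take the 6 consecutive integers 22, 23, …, 27: their residues mod 15 are all distinct because 6 ≤ 15.
No two share a residue, so no pair has difference divisible by 15; the claim fails for this set.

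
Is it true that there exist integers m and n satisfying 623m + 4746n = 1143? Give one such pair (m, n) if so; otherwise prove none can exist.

No such integers exist.

Any value of 623m + 4746n is a multiple of gcd(623, 4746) = 7.
However 1143 leaves remainder 2 on division by 7.
Therefore 623m + 4746n = 1143 has no solution in integers.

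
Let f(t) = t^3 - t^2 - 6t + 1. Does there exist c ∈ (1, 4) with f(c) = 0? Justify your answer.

f(1) = -5 and f(4) = 25, which have opposite signs.
Since f is a polynomial it is continuous on [1, 4].
By the Intermediate Value Theorem, f takes the value 0 somewhere in the open interval.

Such a root exists.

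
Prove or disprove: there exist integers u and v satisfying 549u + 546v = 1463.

There are no such integers.

Any value of 549u + 546v is a multiple of gcd(549, 546) = 3.
But 1463 = 3·487 + 2, so 3 ∤ 1463.
Therefore 549u + 546v = 1463 has no solution in integers.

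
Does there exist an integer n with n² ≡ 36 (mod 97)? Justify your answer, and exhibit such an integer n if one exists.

n = 6

Take n = 6. Then 6² = 36, and since 0 ≤ 36 < 97 this is already reduced: 6² ≡ 36 (mod 97).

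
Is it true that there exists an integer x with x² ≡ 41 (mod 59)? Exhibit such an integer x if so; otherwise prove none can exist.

Take x = 10. Then 10² = 100 = 1·59 + 41, so 10² ≡ 41 (mod 59).

x = 10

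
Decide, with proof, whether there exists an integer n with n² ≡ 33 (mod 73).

Apply Euler's criterion with the prime 73: 33 is a quadratic residue iff 33^36 ≡ 1 (mod 73), and a non-residue iff it is ≡ −1.
Repeated squaring mod 73: 33^2 = 1089 ≡ 67; 33^4 ≡ 67² = 4489 ≡ 36; 33^8 ≡ 36² = 1296 ≡ 55; 33^16 ≡ 55² = 3025 ≡ 32; 33^32 ≡ 32² = 1024 ≡ 2.
Since 36 = 32 + 4, 33^36 ≡ 2 · 36; multiplying out mod 73: 2·36 = 72 ≡ 72. Thus 33^36 ≡ 72 ≡ −1 (mod 73).
The value −1 means 33 is a non-residue modulo 73, so n² ≡ 33 (mod 73) is impossible.

No, no such integer exists.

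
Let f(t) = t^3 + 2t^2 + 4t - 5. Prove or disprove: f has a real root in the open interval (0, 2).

f(0) = -5 and f(2) = 19, which have opposite signs.
As a polynomial, f is continuous on every closed interval.
By the Intermediate Value Theorem f must vanish at some point of (0, 2).

Such a root exists.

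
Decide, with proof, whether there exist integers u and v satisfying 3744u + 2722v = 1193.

No, no such integers exist.

gcd(3744, 2722) = 2, so every integer of the form 3744u + 2722v is a multiple of 2.
But 1193 = 2·596 + 1, so 2 ∤ 1193.
Hence no integers u, v satisfy the equation.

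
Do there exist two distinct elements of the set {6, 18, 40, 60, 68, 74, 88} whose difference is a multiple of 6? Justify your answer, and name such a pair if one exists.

The pair (6, 18) works.

Both 6 and 18 leave remainder 0 on division by 6; their difference 12 = 2·6 is a multiple of 6.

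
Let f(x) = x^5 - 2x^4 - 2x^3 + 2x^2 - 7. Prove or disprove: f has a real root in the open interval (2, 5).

f(2) = -15 and f(5) = 1668, which have opposite signs.
f is continuous everywhere (it is a polynomial), in particular on [2, 5].
By the Intermediate Value Theorem, f takes the value 0 somewhere in the open interval.

Such a root exists.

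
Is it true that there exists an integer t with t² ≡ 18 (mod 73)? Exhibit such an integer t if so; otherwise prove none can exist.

t = 23

Take t = 23. Then 23² = 529 = 7·73 + 18, so 23² ≡ 18 (mod 73).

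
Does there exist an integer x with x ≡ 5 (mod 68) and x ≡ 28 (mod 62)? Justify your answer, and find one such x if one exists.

gcd(68, 62) = 2. If x ≡ 5 (mod 68) and x ≡ 28 (mod 62), then x ≡ 5 (mod 2) and x ≡ 28 (mod 2).
But 5 mod 2 = 1 while 28 mod 2 = 0, a contradiction.
So no integer satisfies both congruences.

No, no such integer exists.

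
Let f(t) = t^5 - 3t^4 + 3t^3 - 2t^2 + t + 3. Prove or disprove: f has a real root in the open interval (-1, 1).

f(-1) = -7 and f(1) = 3, which have opposite signs.
f is continuous everywhere (it is a polynomial), in particular on [-1, 1].
By the Intermediate Value Theorem, f takes the value 0 somewhere in the open interval.

Yes, f has a root in the interval.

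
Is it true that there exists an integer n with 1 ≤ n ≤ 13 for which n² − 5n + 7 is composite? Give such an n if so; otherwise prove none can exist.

n = 10

At n = 10: 10² − 5·10 + 7 = 57 = 3·19, which is composite.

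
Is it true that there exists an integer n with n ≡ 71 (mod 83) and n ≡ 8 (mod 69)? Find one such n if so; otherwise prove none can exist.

Since 83 and 69 share no common factor, CRT says the pair of congruences has a solution (unique mod 5727).
Any solution of the first congruence is n = 71 + 83t; substituting into the second, 83t ≡ 8 − 71 ≡ 6 (mod 69).
83 ≡ 14 (mod 69), so this reads 14t ≡ 6 (mod 69). To invert 14 modulo 69: 69 = 4·14 + 13, 14 = 1·13 + 1, 13 = 13·1 + 0, and unwinding, 1 = 14 − 1·13 = 14 − (69 − 4·14) = −69 + 5·14. Thus 14⁻¹ ≡ 5 (mod 69).
Therefore t ≡ 5·6 = 30 (mod 69).
Taking t = 30 gives n = 71 + 83·30 = 2561.
Indeed 2561 ≡ 71 (mod 83) and 2561 ≡ 8 (mod 69).

n = 2561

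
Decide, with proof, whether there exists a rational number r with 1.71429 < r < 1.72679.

r = 31/18

Multiplying by 18: 18·1.71429 = 30.85722 and 18·1.72679 = 31.08222, so the integer 31 lies strictly between them.
Hence 31/18 is a rational number with 1.71429 < 31/18 < 1.72679.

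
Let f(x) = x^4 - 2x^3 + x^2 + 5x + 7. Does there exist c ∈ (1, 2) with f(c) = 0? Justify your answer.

No.

f(1) = 12 and f(2) = 21, both positive, so a sign-change argument is unavailable; we show f keeps this sign on the whole interval.
Substitute x = 1 + u, where 0 < u < 1 on the interval. Expanding, f(1 + u) = u^4 + 2u^3 + u^2 + 5u + 12.
The nonzero coefficients here are all positive, so for u > 0 every term is positive (or zero), and the constant term 12 is strictly positive.
Therefore f(x) > 0 throughout (1, 2), and f has no zero there.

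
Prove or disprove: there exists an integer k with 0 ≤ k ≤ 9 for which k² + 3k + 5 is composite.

k = 4

At k = 4: 4² + 3·4 + 5 = 33 = 3·11, which is composite.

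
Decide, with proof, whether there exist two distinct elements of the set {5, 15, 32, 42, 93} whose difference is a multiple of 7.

No, no such pair exists.

Residues mod 7: 5↦5, 15↦1, 32↦4, 42↦0, 93↦2.
These 5 residues are pairwise different, hence no difference of two elements is divisible by 7.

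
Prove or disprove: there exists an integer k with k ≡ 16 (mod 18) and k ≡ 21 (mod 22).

No such integer exists.

Both moduli are multiples of 2 = gcd(18, 22), so any solution would satisfy k ≡ 16 and k ≡ 21 modulo 2 simultaneously.
But 16 mod 2 = 0 while 21 mod 2 = 1, a contradiction.
So no integer satisfies both congruences.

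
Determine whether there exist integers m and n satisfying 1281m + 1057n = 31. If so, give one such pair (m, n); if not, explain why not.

No such integers exist.

Any value of 1281m + 1057n is a multiple of gcd(1281, 1057) = 7.
But 31 is not a multiple of 7 (it leaves remainder 3).
So the equation is unsolvable over ℤ.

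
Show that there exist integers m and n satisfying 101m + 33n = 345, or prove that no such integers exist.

Since gcd(101, 33) = 1, every integer is an integer combination of 101 and 33.
Dividing repeatedly: 101 = 3·33 + 2, 33 = 16·2 + 1, 2 = 2·1 + 0.
Working back up the chain: 1 = 33 − 16·2 = 33 − 16·(101 − 3·33) = −16·101 + 49·33. So 101·(-16) + 33·49 = 1.
Times 345: 101·(-5520) + 33·16905 = 345, so (-5520, 16905) solves it.
The general solution is m = -5520 + 33k, n = 16905 − 101k; taking k = 168 gives the smaller pair m = 24, n = -63.
Check: 101·24 + 33·(-63) = 2424 − 2079 = 345. ✓

m = 24, n = -63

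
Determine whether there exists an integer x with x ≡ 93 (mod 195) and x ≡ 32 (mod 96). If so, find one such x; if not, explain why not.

gcd(195, 96) = 3. If x ≡ 93 (mod 195) and x ≡ 32 (mod 96), then x ≡ 93 (mod 3) and x ≡ 32 (mod 3).
However 93 ≡ 0 and 32 ≡ 2 (mod 3), and 0 ≠ 2.
So no integer satisfies both congruences.

No such integer exists.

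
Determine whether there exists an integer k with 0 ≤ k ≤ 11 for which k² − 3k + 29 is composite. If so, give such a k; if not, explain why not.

k = 4

At k = 4: 4² − 3·4 + 29 = 33 = 3·11, which is composite.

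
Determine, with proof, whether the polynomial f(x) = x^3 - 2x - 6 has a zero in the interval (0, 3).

Such a root exists.

f(0) = -6 and f(3) = 15, which have opposite signs.
f is continuous everywhere (it is a polynomial), in particular on [0, 3].
By the Intermediate Value Theorem f must vanish at some point of (0, 3).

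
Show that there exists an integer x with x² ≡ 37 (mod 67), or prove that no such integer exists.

x = 38

x = 38 works: 38² = 1444, and 1444 − 37 = 1407 = 21·67.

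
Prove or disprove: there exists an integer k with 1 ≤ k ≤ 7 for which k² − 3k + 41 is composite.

At k = 4: 4² − 3·4 + 41 = 45 = 3·15, which is composite.

k = 4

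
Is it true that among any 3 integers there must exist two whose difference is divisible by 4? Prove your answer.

Try 3 consecutive integers, 7, 8, 9. Their remainders mod 4 are 3, 0, 1 — pairwise different, as any 3 ≤ 4 consecutive integers have distinct residues.
No two share a residue, so no pair has difference divisible by 4; the claim fails for this set.

No; for instance {7, 8, 9} is a counterexample.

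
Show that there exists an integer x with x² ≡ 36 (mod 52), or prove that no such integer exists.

Take x = 20. Then 20² = 400 = 7·52 + 36, so 20² ≡ 36 (mod 52).

x = 20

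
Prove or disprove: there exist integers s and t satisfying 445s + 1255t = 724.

No such integers exist.

Both 445 and 1255 are divisible by gcd(445, 1255) = 5, hence so is any combination 445s + 1255t.
But 724 is not a multiple of 5 (it leaves remainder 4).
Hence no integers s, t satisfy the equation.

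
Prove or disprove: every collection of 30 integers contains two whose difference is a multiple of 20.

There are exactly 20 possible remainders on division by 20.
Since 30 > 20, two of the 30 integers must share a residue class by the pigeonhole principle; call them a and b.
Their difference a − b is then a multiple of 20.

Yes.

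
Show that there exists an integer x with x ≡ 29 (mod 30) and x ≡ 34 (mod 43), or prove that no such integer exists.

x = 1109

The moduli 30 and 43 are coprime, so by the Chinese Remainder Theorem a unique solution modulo 1290 exists.
Any solution of the first congruence is x = 29 + 30t; substituting into the second, 30t ≡ 34 − 29 ≡ 5 (mod 43).
To invert 30 modulo 43: 43 = 1·30 + 13, 30 = 2·13 + 4, 13 = 3·4 + 1, 4 = 4·1 + 0, and unwinding, 1 = 13 − 3·4 = 13 − 3·(30 − 2·13) = −3·30 + 7·13 = −3·30 + 7·(43 − 1·30) = 7·43 − 10·30. Thus 30⁻¹ ≡ -10 ≡ 33 (mod 43).
Therefore t ≡ 33·5 = 165 ≡ 36 (mod 43).
With t = 36: x = 29 + 30·36 = 1109.
Check: 1109 mod 30 = 29, 1109 mod 43 = 34. ✓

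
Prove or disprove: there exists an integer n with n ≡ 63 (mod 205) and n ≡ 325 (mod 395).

There is no such integer.

Both moduli are multiples of 5 = gcd(205, 395), so any solution would satisfy n ≡ 63 and n ≡ 325 modulo 5 simultaneously.
However 63 ≡ 3 and 325 ≡ 0 (mod 5), and 3 ≠ 0.
Therefore no such n exists.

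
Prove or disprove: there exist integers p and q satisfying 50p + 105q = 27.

No such integers exist.

gcd(50, 105) = 5, so every integer of the form 50p + 105q is a multiple of 5.
However 27 leaves remainder 2 on division by 5.
Hence no integers p, q satisfy the equation.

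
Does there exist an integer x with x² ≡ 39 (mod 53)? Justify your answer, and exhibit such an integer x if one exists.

No, no such integer exists.

53 is prime, so by Euler's criterion 39 is a square mod 53 iff 39^((53−1)/2) = 39^26 ≡ 1 (mod 53).
Squaring successively (mod 53): 39^2 = 1521 ≡ 37; 39^4 ≡ 37² = 1369 ≡ 44; 39^8 ≡ 44² = 1936 ≡ 28; 39^16 ≡ 28² = 784 ≡ 42.
Since 26 = 16 + 8 + 2, 39^26 ≡ 42 · 28 · 37; multiplying out mod 53: 42·28 = 1176 ≡ 10, then 10·37 = 370 ≡ 52. Thus 39^26 ≡ 52 ≡ −1 (mod 53).
By Euler's criterion 39 is a quadratic non-residue mod 53: no x satisfies x² ≡ 39 (mod 53).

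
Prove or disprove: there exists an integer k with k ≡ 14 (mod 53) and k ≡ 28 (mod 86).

gcd(53, 86) = 1, so the Chinese Remainder Theorem guarantees exactly one residue class mod 4558 satisfying both.
Write k = 14 + 53t and require 14 + 53t ≡ 28 (mod 86), i.e. 53t ≡ 14 (mod 86).
Note 53·13 = 689 ≡ 1 (mod 86) (as 689 − 1 = 8·86), so 53⁻¹ ≡ 13.
Multiplying by 13: t ≡ 13·14 = 182 ≡ 10 (mod 86).
With t = 10: k = 14 + 53·10 = 544.
Indeed 544 ≡ 14 (mod 53) and 544 ≡ 28 (mod 86).

k = 544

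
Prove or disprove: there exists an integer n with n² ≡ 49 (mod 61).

n = 7

Take n = 7. Then 7² = 49, and since 0 ≤ 49 < 61 this is already reduced: 7² ≡ 49 (mod 61).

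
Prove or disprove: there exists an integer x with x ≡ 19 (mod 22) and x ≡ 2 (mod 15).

gcd(22, 15) = 1, so the Chinese Remainder Theorem guarantees exactly one residue class mod 330 satisfying both.
Write x = 19 + 22t and require 19 + 22t ≡ 2 (mod 15), i.e. 22t ≡ 13 (mod 15).
22 ≡ 7 (mod 15), so this reads 7t ≡ 13 (mod 15). To invert 7 modulo 15: 15 = 2·7 + 1, 7 = 7·1 + 0, and unwinding, 1 = 15 − 2·7. Thus 7⁻¹ ≡ -2 ≡ 13 (mod 15).
Therefore t ≡ 13·13 = 169 ≡ 4 (mod 15).
With t = 4: x = 19 + 22·4 = 107.
Check: 107 mod 22 = 19, 107 mod 15 = 2. ✓

x = 107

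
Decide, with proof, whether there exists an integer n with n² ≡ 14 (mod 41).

No, no such integer exists.

41 is prime, so by Euler's criterion 14 is a square mod 41 iff 14^((41−1)/2) = 14^20 ≡ 1 (mod 41).
Repeated squaring mod 41: 14^2 = 196 ≡ 32; 14^4 ≡ 32² = 1024 ≡ 40; 14^8 ≡ 40² = 1600 ≡ 1; 14^16 ≡ 1² = 1 ≡ 1.
Since 20 = 16 + 4, 14^20 ≡ 1 · 40; multiplying out mod 41: 1·40 = 40 ≡ 40. Thus 14^20 ≡ 40 ≡ −1 (mod 41).
By Euler's criterion 14 is a quadratic non-residue mod 41: no n satisfies n² ≡ 14 (mod 41).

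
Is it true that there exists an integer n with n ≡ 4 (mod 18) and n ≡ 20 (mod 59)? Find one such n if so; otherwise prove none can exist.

Since 18 and 59 share no common factor, CRT says the pair of congruences has a solution (unique mod 1062).
Any solution of the first congruence is n = 4 + 18t; substituting into the second, 18t ≡ 20 − 4 ≡ 16 (mod 59).
Note 18·23 = 414 ≡ 1 (mod 59) (as 414 − 1 = 7·59), so 18⁻¹ ≡ 23.
Therefore t ≡ 23·16 = 368 ≡ 14 (mod 59).
Taking t = 14 gives n = 4 + 18·14 = 256.
Verify: 256 = 14·18 + 4 and 256 = 4·59 + 20. ✓

n = 256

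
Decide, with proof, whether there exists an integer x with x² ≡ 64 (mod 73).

Take x = 8. Then 8² = 64, and since 0 ≤ 64 < 73 this is already reduced: 8² ≡ 64 (mod 73).

x = 8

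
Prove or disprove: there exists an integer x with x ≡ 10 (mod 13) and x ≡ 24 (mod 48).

The moduli 13 and 48 are coprime, so by the Chinese Remainder Theorem a unique solution modulo 624 exists.
Write x = 10 + 13t and require 10 + 13t ≡ 24 (mod 48), i.e. 13t ≡ 14 (mod 48).
To invert 13 modulo 48: 48 = 3·13 + 9, 13 = 1·9 + 4, 9 = 2·4 + 1, 4 = 4·1 + 0, and unwinding, 1 = 9 − 2·4 = 9 − 2·(13 − 1·9) = −2·13 + 3·9 = −2·13 + 3·(48 − 3·13) = 3·48 − 11·13. Thus 13⁻¹ ≡ -11 ≡ 37 (mod 48).
Therefore t ≡ 37·14 = 518 ≡ 38 (mod 48).
With t = 38: x = 10 + 13·38 = 504.
Verify: 504 = 38·13 + 10 and 504 = 10·48 + 24. ✓

x = 504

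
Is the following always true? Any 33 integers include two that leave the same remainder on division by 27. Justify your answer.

Partition the integers by their residue mod 27; there are 27 classes.
With 33 integers and only 27 classes, the pigeonhole principle forces two of them, say a and b, into the same class.
So a and b have equal remainders mod 27, which is exactly what was to be shown.

Yes, this is always true.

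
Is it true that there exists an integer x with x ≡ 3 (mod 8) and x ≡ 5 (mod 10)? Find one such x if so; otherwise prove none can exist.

x = 35

Here gcd(8, 10) = 2, and both 3 and 5 leave remainder 1 mod 2, so the system is consistent.
The integers ≡ 3 (mod 8) are 3, 11, 19, 27, 35, …; their remainders mod 10 are 3, 1, 9, 7, 5, so x = 35 is the first that is ≡ 5 (mod 10).
Check: 35 mod 8 = 3, 35 mod 10 = 5. ✓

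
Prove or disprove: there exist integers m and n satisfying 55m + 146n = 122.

55 and 146 are coprime, so 55m + 146n ranges over all of ℤ.
Euclidean algorithm: 146 = 2·55 + 36, 55 = 1·36 + 19, 36 = 1·19 + 17, 19 = 1·17 + 2, 17 = 8·2 + 1, 2 = 2·1 + 0.
Working back up the chain: 1 = 17 − 8·2 = 17 − 8·(19 − 1·17) = −8·19 + 9·17 = −8·19 + 9·(36 − 1·19) = 9·36 − 17·19 = 9·36 − 17·(55 − 1·36) = −17·55 + 26·36 = −17·55 + 26·(146 − 2·55) = 26·146 − 69·55. So 55·(-69) + 146·26 = 1.
Times 122: 55·(-8418) + 146·3172 = 122, so (-8418, 3172) solves it.
Adding 58·146 to m and subtracting 58·55 from n gives the tidier solution (50, -18).
Check: 55·50 + 146·(-18) = 2750 − 2628 = 122. ✓

m = 50, n = -18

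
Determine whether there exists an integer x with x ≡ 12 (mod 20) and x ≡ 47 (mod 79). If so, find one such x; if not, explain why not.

The moduli 20 and 79 are coprime, so by the Chinese Remainder Theorem a unique solution modulo 1580 exists.
Write x = 12 + 20t and require 12 + 20t ≡ 47 (mod 79), i.e. 20t ≡ 35 (mod 79).
To invert 20 modulo 79: 79 = 3·20 + 19, 20 = 1·19 + 1, 19 = 19·1 + 0, and unwinding, 1 = 20 − 1·19 = 20 − (79 − 3·20) = −79 + 4·20. Thus 20⁻¹ ≡ 4 (mod 79).
Multiplying by 4: t ≡ 4·35 = 140 ≡ 61 (mod 79).
With t = 61: x = 12 + 20·61 = 1232.
Check: 1232 mod 20 = 12, 1232 mod 79 = 47. ✓

x = 1232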